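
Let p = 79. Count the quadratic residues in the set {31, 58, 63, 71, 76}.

2

(31/79) = +1 → QR.
(58/79) = -1 → non-residue.
(63/79) = -1 → non-residue.
(71/79) = -1 → non-residue.
(76/79) = +1 → QR.
Total quadratic residues among the 5: 2.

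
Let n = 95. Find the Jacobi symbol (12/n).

Pull out 2^2: since 95 ≡ 7 (mod 8), (2/95) = +1, so (2/95)^2 = +1.
Reciprocity: 3 ≡ 3 and 95 ≡ 3 (mod 4), so (3/95) = −(95/3).
Reduce top mod 3: now compute (2/3).
Pull out 2: since 3 ≡ 3 (mod 8), (2/3) = -1.
Reached (1/3) = 1. Collecting the sign flips along the way, the symbol is +1.

1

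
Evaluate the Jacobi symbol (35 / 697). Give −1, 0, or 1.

-1

Reciprocity: 35 ≡ 3 and 697 ≡ 1 (mod 4), so (35/697) = +(697/35).
Reduce top mod 35: now compute (32/35).
Pull out 2^5: since 35 ≡ 3 (mod 8), (2/35) = -1, so (2/35)^5 = -1.
Reached (1/35) = 1. Collecting the sign flips along the way, the symbol is -1.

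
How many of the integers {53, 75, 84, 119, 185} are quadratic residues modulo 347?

4

(53/347) = +1 → QR.
(75/347) = +1 → QR.
(84/347) = -1 → non-residue.
(119/347) = +1 → QR.
(185/347) = +1 → QR.
Total quadratic residues among the 5: 4.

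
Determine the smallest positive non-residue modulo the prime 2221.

2

(2/2221) = −1, so 2 is the smallest positive non-residue mod 2221.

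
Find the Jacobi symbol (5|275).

0

Reciprocity: 5 ≡ 1 and 275 ≡ 3 (mod 4), so (5/275) = +(275/5).
Reduce top mod 5: now compute (0/5).
Top reduces to 0: gcd > 1, so the symbol is 0.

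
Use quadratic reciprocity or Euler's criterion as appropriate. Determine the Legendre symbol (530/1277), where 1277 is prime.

-1

Pull out 2: since 1277 ≡ 5 (mod 8), (2/1277) = -1.
Reciprocity: 265 ≡ 1 and 1277 ≡ 1 (mod 4), so (265/1277) = +(1277/265).
Reduce top mod 265: now compute (217/265).
Reciprocity: 217 ≡ 1 and 265 ≡ 1 (mod 4), so (217/265) = +(265/217).
Reduce top mod 217: now compute (48/217).
Pull out 2^4: since 217 ≡ 1 (mod 8), (2/217) = +1, so (2/217)^4 = +1.
Reciprocity: 3 ≡ 3 and 217 ≡ 1 (mod 4), so (3/217) = +(217/3).
Reduce top mod 3: now compute (1/3).
Reached (1/3) = 1. Collecting the sign flips along the way, the symbol is -1.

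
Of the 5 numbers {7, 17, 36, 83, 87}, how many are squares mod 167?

3

(7/167) = +1 → QR.
(17/167) = -1 → non-residue.
(36/167) = +1 → QR.
(83/167) = -1 → non-residue.
(87/167) = +1 → QR.
Total quadratic residues among the 5: 3.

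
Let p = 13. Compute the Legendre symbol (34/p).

Euler's criterion: (34/13) ≡ 8^6 (mod 13).
8^2 ≡ 12 (mod 13)
8^4 ≡ 1 (mod 13)
8^6 = 8^(4+2) ≡ 12 (mod 13).
Result is 12 ≡ −1, so (34/13) = −1.

-1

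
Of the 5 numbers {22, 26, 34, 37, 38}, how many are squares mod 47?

2

(22/47) = -1 → non-residue.
(26/47) = -1 → non-residue.
(34/47) = +1 → QR.
(37/47) = +1 → QR.
(38/47) = -1 → non-residue.
Total quadratic residues among the 5: 2.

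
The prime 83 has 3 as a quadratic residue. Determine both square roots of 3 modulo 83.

Since 83 ≡ 3 (mod 4), a square root of 3 is 3^((83+1)/4) = 3^21 mod 83.
Repeated squaring: 3^2≡9, 3^4≡81, 3^8≡4, 3^16≡16 (mod 83).
3^21 = 3^(16+4+1) ≡ 70 (mod 83).
Check: 70² = 4900 ≡ 3 (mod 83). The two roots are 13 and 70.

13, 70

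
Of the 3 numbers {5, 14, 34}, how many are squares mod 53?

0

(5/53) = -1 → non-residue.
(14/53) = -1 → non-residue.
(34/53) = -1 → non-residue.
Total quadratic residues among the 3: 0.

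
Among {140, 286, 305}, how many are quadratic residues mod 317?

1

(140/317) = -1 → non-residue.
(286/317) = +1 → QR.
(305/317) = -1 → non-residue.
Total quadratic residues among the 3: 1.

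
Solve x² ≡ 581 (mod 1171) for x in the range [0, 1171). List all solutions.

Since 1171 ≡ 3 (mod 4), a square root of 581 is 581^((1171+1)/4) = 581^293 mod 1171.
Repeated squaring: 581^2≡313, 581^4≡776, 581^8≡282, 581^16≡1067, 581^32≡277, 581^64≡614, 581^128≡1105, 581^256≡843 (mod 1171).
581^293 = 581^(256+32+4+1) ≡ 754 (mod 1171).
Check: 754² = 568516 ≡ 581 (mod 1171). The two roots are 417 and 754.

417, 754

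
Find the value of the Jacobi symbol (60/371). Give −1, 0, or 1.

Pull out 2^2: since 371 ≡ 3 (mod 8), (2/371) = -1, so (2/371)^2 = +1.
Reciprocity: 15 ≡ 3 and 371 ≡ 3 (mod 4), so (15/371) = −(371/15).
Reduce top mod 15: now compute (11/15).
Reciprocity: 11 ≡ 3 and 15 ≡ 3 (mod 4), so (11/15) = −(15/11).
Reduce top mod 11: now compute (4/11).
Pull out 2^2: since 11 ≡ 3 (mod 8), (2/11) = -1, so (2/11)^2 = +1.
Reached (1/11) = 1. Collecting the sign flips along the way, the symbol is +1.

1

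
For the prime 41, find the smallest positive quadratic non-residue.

3

(2/41) = +1, so 2 is a residue.
(3/41) = −1, so 3 is the smallest positive non-residue mod 41.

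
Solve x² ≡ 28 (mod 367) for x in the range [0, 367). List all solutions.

Since 367 ≡ 3 (mod 4), a square root of 28 is 28^((367+1)/4) = 28^92 mod 367.
Repeated squaring: 28^2≡50, 28^4≡298, 28^8≡357, 28^16≡100, 28^32≡91, 28^64≡207 (mod 367).
28^92 = 28^(64+16+8+4) ≡ 94 (mod 367).
Check: 94² = 8836 ≡ 28 (mod 367). The two roots are 94 and 273.

94, 273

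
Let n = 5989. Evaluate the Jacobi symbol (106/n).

Pull out 2: since 5989 ≡ 5 (mod 8), (2/5989) = -1.
Reciprocity: 53 ≡ 1 and 5989 ≡ 1 (mod 4), so (53/5989) = +(5989/53).
Reduce top mod 53: now compute (0/53).
Top reduces to 0: gcd > 1, so the symbol is 0.

0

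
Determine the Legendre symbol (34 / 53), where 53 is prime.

-1

Pull out 2: since 53 ≡ 5 (mod 8), (2/53) = -1.
Reciprocity: 17 ≡ 1 and 53 ≡ 1 (mod 4), so (17/53) = +(53/17).
Reduce top mod 17: now compute (2/17).
Pull out 2: since 17 ≡ 1 (mod 8), (2/17) = +1.
Reached (1/17) = 1. Collecting the sign flips along the way, the symbol is -1.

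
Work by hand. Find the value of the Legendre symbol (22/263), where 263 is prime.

Euler's criterion: (22/263) ≡ 22^131 (mod 263).
22^2 ≡ 221 (mod 263)
22^4 ≡ 186 (mod 263)
22^8 ≡ 143 (mod 263)
22^16 ≡ 198 (mod 263)
22^32 ≡ 17 (mod 263)
22^64 ≡ 26 (mod 263)
22^128 ≡ 150 (mod 263)
22^131 = 22^(128+2+1) ≡ 1 (mod 263).
Result is 1, so (22/263) = 1.

1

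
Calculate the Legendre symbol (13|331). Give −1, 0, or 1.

-1

Euler's criterion: (13/331) ≡ 13^165 (mod 331).
13^2 ≡ 169 (mod 331)
13^4 ≡ 95 (mod 331)
13^8 ≡ 88 (mod 331)
13^16 ≡ 131 (mod 331)
13^32 ≡ 280 (mod 331)
13^64 ≡ 284 (mod 331)
13^128 ≡ 223 (mod 331)
13^165 = 13^(128+32+4+1) ≡ 330 (mod 331).
Result is 330 ≡ −1, so (13/331) = −1.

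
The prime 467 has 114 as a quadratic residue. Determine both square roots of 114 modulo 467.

Since 467 ≡ 3 (mod 4), a square root of 114 is 114^((467+1)/4) = 114^117 mod 467.
Repeated squaring: 114^2≡387, 114^4≡329, 114^8≡364, 114^16≡335, 114^32≡145, 114^64≡10 (mod 467).
114^117 = 114^(64+32+16+4+1) ≡ 413 (mod 467).
Check: 413² = 170569 ≡ 114 (mod 467). The two roots are 54 and 413.

54, 413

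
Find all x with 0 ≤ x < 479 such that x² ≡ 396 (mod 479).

Since 479 ≡ 3 (mod 4), a square root of 396 is 396^((479+1)/4) = 396^120 mod 479.
Repeated squaring: 396^2≡183, 396^4≡438, 396^8≡244, 396^16≡140, 396^32≡440, 396^64≡84 (mod 479).
396^120 = 396^(64+32+16+8) ≡ 131 (mod 479).
Check: 131² = 17161 ≡ 396 (mod 479). The two roots are 131 and 348.

131, 348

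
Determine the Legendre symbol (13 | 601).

1

Euler's criterion: (13/601) ≡ 13^300 (mod 601).
13^2 ≡ 169 (mod 601)
13^4 ≡ 314 (mod 601)
13^8 ≡ 32 (mod 601)
13^16 ≡ 423 (mod 601)
13^32 ≡ 432 (mod 601)
13^64 ≡ 314 (mod 601)
13^128 ≡ 32 (mod 601)
13^256 ≡ 423 (mod 601)
13^300 = 13^(256+32+8+4) ≡ 1 (mod 601).
Result is 1, so (13/601) = 1.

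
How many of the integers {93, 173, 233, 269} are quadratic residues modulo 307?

3

(93/307) = +1 → QR.
(173/307) = -1 → non-residue.
(233/307) = +1 → QR.
(269/307) = +1 → QR.
Total quadratic residues among the 4: 3.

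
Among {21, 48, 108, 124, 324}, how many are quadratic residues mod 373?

5

(21/373) = +1 → QR.
(48/373) = +1 → QR.
(108/373) = +1 → QR.
(124/373) = +1 → QR.
(324/373) = +1 → QR.
Total quadratic residues among the 5: 5.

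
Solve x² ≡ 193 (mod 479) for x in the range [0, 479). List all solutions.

Since 479 ≡ 3 (mod 4), a square root of 193 is 193^((479+1)/4) = 193^120 mod 479.
Repeated squaring: 193^2≡366, 193^4≡315, 193^8≡72, 193^16≡394, 193^32≡40, 193^64≡163 (mod 479).
193^120 = 193^(64+32+16+8) ≡ 216 (mod 479).
Check: 216² = 46656 ≡ 193 (mod 479). The two roots are 216 and 263.

216, 263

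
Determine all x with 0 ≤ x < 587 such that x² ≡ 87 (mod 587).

191, 396

Since 587 ≡ 3 (mod 4), a square root of 87 is 87^((587+1)/4) = 87^147 mod 587.
Repeated squaring: 87^2≡525, 87^4≡322, 87^8≡372, 87^16≡439, 87^32≡185, 87^64≡179, 87^128≡343 (mod 587).
87^147 = 87^(128+16+2+1) ≡ 191 (mod 587).
Check: 191² = 36481 ≡ 87 (mod 587). The two roots are 191 and 396.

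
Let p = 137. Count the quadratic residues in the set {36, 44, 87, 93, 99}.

(36/137) = +1 → QR.
(44/137) = +1 → QR.
(87/137) = +1 → QR.
(93/137) = +1 → QR.
(99/137) = +1 → QR.
Total quadratic residues among the 5: 5.

5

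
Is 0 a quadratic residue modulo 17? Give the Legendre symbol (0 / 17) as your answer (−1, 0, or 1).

0

Top reduces to 0: gcd > 1, so the symbol is 0.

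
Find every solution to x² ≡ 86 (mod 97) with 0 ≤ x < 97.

38, 59

97 ≡ 1 (mod 4), so we find a root by search.
Trying successive values, 38² = 1444 ≡ 86 (mod 97). The other root is 97 − 38 = 59.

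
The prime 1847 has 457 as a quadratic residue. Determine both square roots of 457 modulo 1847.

Since 1847 ≡ 3 (mod 4), a square root of 457 is 457^((1847+1)/4) = 457^462 mod 1847.
Repeated squaring: 457^2≡138, 457^4≡574, 457^8≡710, 457^16≡1716, 457^32≡538, 457^64≡1312, 457^128≡1787, 457^256≡1753 (mod 1847).
457^462 = 457^(256+128+64+8+4+2) ≡ 48 (mod 1847).
Check: 48² = 2304 ≡ 457 (mod 1847). The two roots are 48 and 1799.

48, 1799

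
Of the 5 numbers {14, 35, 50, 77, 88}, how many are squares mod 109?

2

(14/109) = -1 → non-residue.
(35/109) = +1 → QR.
(50/109) = -1 → non-residue.
(77/109) = -1 → non-residue.
(88/109) = +1 → QR.
Total quadratic residues among the 5: 2.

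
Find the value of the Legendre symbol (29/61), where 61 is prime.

Reciprocity: 29 ≡ 1 and 61 ≡ 1 (mod 4), so (29/61) = +(61/29).
Reduce top mod 29: now compute (3/29).
Reciprocity: 3 ≡ 3 and 29 ≡ 1 (mod 4), so (3/29) = +(29/3).
Reduce top mod 3: now compute (2/3).
Pull out 2: since 3 ≡ 3 (mod 8), (2/3) = -1.
Reached (1/3) = 1. Collecting the sign flips along the way, the symbol is -1.

-1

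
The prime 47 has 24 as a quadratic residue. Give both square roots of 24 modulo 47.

Since 47 ≡ 3 (mod 4), a square root of 24 is 24^((47+1)/4) = 24^12 mod 47.
Repeated squaring: 24^2≡12, 24^4≡3, 24^8≡9 (mod 47).
24^12 = 24^(8+4) ≡ 27 (mod 47).
Check: 27² = 729 ≡ 24 (mod 47). The two roots are 20 and 27.

20, 27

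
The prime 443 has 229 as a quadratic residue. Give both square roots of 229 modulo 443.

142, 301

Since 443 ≡ 3 (mod 4), a square root of 229 is 229^((443+1)/4) = 229^111 mod 443.
Repeated squaring: 229^2≡167, 229^4≡423, 229^8≡400, 229^16≡77, 229^32≡170, 229^64≡105 (mod 443).
229^111 = 229^(64+32+8+4+2+1) ≡ 301 (mod 443).
Check: 301² = 90601 ≡ 229 (mod 443). The two roots are 142 and 301.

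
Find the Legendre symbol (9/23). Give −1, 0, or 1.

Euler's criterion: (9/23) ≡ 9^11 (mod 23).
9^2 ≡ 12 (mod 23)
9^4 ≡ 6 (mod 23)
9^8 ≡ 13 (mod 23)
9^11 = 9^(8+2+1) ≡ 1 (mod 23).
Result is 1, so (9/23) = 1.

1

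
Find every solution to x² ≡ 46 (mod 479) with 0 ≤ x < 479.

Since 479 ≡ 3 (mod 4), a square root of 46 is 46^((479+1)/4) = 46^120 mod 479.
Repeated squaring: 46^2≡200, 46^4≡243, 46^8≡132, 46^16≡180, 46^32≡307, 46^64≡365 (mod 479).
46^120 = 46^(64+32+16+8) ≡ 142 (mod 479).
Check: 142² = 20164 ≡ 46 (mod 479). The two roots are 142 and 337.

142, 337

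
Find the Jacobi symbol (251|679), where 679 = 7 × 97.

Reciprocity: 251 ≡ 3 and 679 ≡ 3 (mod 4), so (251/679) = −(679/251).
Reduce top mod 251: now compute (177/251).
Reciprocity: 177 ≡ 1 and 251 ≡ 3 (mod 4), so (177/251) = +(251/177).
Reduce top mod 177: now compute (74/177).
Pull out 2: since 177 ≡ 1 (mod 8), (2/177) = +1.
Reciprocity: 37 ≡ 1 and 177 ≡ 1 (mod 4), so (37/177) = +(177/37).
Reduce top mod 37: now compute (29/37).
Reciprocity: 29 ≡ 1 and 37 ≡ 1 (mod 4), so (29/37) = +(37/29).
Reduce top mod 29: now compute (8/29).
Pull out 2^3: since 29 ≡ 5 (mod 8), (2/29) = -1, so (2/29)^3 = -1.
Reached (1/29) = 1. Collecting the sign flips along the way, the symbol is +1.

1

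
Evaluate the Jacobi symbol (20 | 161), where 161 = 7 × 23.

Pull out 2^2: since 161 ≡ 1 (mod 8), (2/161) = +1, so (2/161)^2 = +1.
Reciprocity: 5 ≡ 1 and 161 ≡ 1 (mod 4), so (5/161) = +(161/5).
Reduce top mod 5: now compute (1/5).
Reached (1/5) = 1. Collecting the sign flips along the way, the symbol is +1.

1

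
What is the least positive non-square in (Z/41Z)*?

(2/41) = +1, so 2 is a residue.
(3/41) = −1, so 3 is the smallest positive non-residue mod 41.

3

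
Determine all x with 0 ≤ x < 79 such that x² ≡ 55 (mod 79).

Since 79 ≡ 3 (mod 4), a square root of 55 is 55^((79+1)/4) = 55^20 mod 79.
Repeated squaring: 55^2≡23, 55^4≡55, 55^8≡23, 55^16≡55 (mod 79).
55^20 = 55^(16+4) ≡ 23 (mod 79).
Check: 23² = 529 ≡ 55 (mod 79). The two roots are 23 and 56.

23, 56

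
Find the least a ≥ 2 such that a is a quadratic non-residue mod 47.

(2/47) = +1, so 2 is a residue.
(3/47) = +1, so 3 is a residue.
(4/47) = +1, so 4 is a residue.
(5/47) = −1, so 5 is the smallest positive non-residue mod 47.

5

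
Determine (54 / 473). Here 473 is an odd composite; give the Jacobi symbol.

-1

Pull out 2: since 473 ≡ 1 (mod 8), (2/473) = +1.
Reciprocity: 27 ≡ 3 and 473 ≡ 1 (mod 4), so (27/473) = +(473/27).
Reduce top mod 27: now compute (14/27).
Pull out 2: since 27 ≡ 3 (mod 8), (2/27) = -1.
Reciprocity: 7 ≡ 3 and 27 ≡ 3 (mod 4), so (7/27) = −(27/7).
Reduce top mod 7: now compute (6/7).
Pull out 2: since 7 ≡ 7 (mod 8), (2/7) = +1.
Reciprocity: 3 ≡ 3 and 7 ≡ 3 (mod 4), so (3/7) = −(7/3).
Reduce top mod 3: now compute (1/3).
Reached (1/3) = 1. Collecting the sign flips along the way, the symbol is -1.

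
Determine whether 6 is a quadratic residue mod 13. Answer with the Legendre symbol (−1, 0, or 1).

Euler's criterion: (6/13) ≡ 6^6 (mod 13).
6^2 ≡ 10 (mod 13)
6^4 ≡ 9 (mod 13)
6^6 = 6^(4+2) ≡ 12 (mod 13).
Result is 12 ≡ −1, so (6/13) = −1.

-1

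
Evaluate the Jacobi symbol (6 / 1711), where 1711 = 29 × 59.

Pull out 2: since 1711 ≡ 7 (mod 8), (2/1711) = +1.
Reciprocity: 3 ≡ 3 and 1711 ≡ 3 (mod 4), so (3/1711) = −(1711/3).
Reduce top mod 3: now compute (1/3).
Reached (1/3) = 1. Collecting the sign flips along the way, the symbol is -1.

-1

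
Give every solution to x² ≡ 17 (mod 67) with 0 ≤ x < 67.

33, 34

Since 67 ≡ 3 (mod 4), a square root of 17 is 17^((67+1)/4) = 17^17 mod 67.
Repeated squaring: 17^2≡21, 17^4≡39, 17^8≡47, 17^16≡65 (mod 67).
17^17 = 17^(16+1) ≡ 33 (mod 67).
Check: 33² = 1089 ≡ 17 (mod 67). The two roots are 33 and 34.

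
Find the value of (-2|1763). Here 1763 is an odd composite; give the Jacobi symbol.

1

First reduce: -2 ≡ 1761 (mod 1763).
Reciprocity: 1761 ≡ 1 and 1763 ≡ 3 (mod 4), so (1761/1763) = +(1763/1761).
Reduce top mod 1761: now compute (2/1761).
Pull out 2: since 1761 ≡ 1 (mod 8), (2/1761) = +1.
Reached (1/1761) = 1. Collecting the sign flips along the way, the symbol is +1.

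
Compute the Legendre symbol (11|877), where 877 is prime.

Reciprocity: 11 ≡ 3 and 877 ≡ 1 (mod 4), so (11/877) = +(877/11).
Reduce top mod 11: now compute (8/11).
Pull out 2^3: since 11 ≡ 3 (mod 8), (2/11) = -1, so (2/11)^3 = -1.
Reached (1/11) = 1. Collecting the sign flips along the way, the symbol is -1.

-1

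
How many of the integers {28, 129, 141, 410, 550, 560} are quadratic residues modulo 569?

(28/569) = +1 → QR.
(129/569) = -1 → non-residue.
(141/569) = +1 → QR.
(410/569) = +1 → QR.
(550/569) = -1 → non-residue.
(560/569) = +1 → QR.
Total quadratic residues among the 6: 4.

4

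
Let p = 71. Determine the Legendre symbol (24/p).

1

Euler's criterion: (24/71) ≡ 24^35 (mod 71).
24^2 ≡ 8 (mod 71)
24^4 ≡ 64 (mod 71)
24^8 ≡ 49 (mod 71)
24^16 ≡ 58 (mod 71)
24^32 ≡ 27 (mod 71)
24^35 = 24^(32+2+1) ≡ 1 (mod 71).
Result is 1, so (24/71) = 1.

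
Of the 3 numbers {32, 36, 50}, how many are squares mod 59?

1

(32/59) = -1 → non-residue.
(36/59) = +1 → QR.
(50/59) = -1 → non-residue.
Total quadratic residues among the 3: 1.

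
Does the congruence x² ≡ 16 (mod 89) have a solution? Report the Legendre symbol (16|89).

Euler's criterion: (16/89) ≡ 16^44 (mod 89).
16^2 ≡ 78 (mod 89)
16^4 ≡ 32 (mod 89)
16^8 ≡ 45 (mod 89)
16^16 ≡ 67 (mod 89)
16^32 ≡ 39 (mod 89)
16^44 = 16^(32+8+4) ≡ 1 (mod 89).
Result is 1, so (16/89) = 1.

1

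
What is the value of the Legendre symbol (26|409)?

Pull out 2: since 409 ≡ 1 (mod 8), (2/409) = +1.
Reciprocity: 13 ≡ 1 and 409 ≡ 1 (mod 4), so (13/409) = +(409/13).
Reduce top mod 13: now compute (6/13).
Pull out 2: since 13 ≡ 5 (mod 8), (2/13) = -1.
Reciprocity: 3 ≡ 3 and 13 ≡ 1 (mod 4), so (3/13) = +(13/3).
Reduce top mod 3: now compute (1/3).
Reached (1/3) = 1. Collecting the sign flips along the way, the symbol is -1.

-1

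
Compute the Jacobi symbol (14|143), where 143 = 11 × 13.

Pull out 2: since 143 ≡ 7 (mod 8), (2/143) = +1.
Reciprocity: 7 ≡ 3 and 143 ≡ 3 (mod 4), so (7/143) = −(143/7).
Reduce top mod 7: now compute (3/7).
Reciprocity: 3 ≡ 3 and 7 ≡ 3 (mod 4), so (3/7) = −(7/3).
Reduce top mod 3: now compute (1/3).
Reached (1/3) = 1. Collecting the sign flips along the way, the symbol is +1.

1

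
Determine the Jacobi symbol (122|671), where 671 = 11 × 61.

0

Pull out 2: since 671 ≡ 7 (mod 8), (2/671) = +1.
Reciprocity: 61 ≡ 1 and 671 ≡ 3 (mod 4), so (61/671) = +(671/61).
Reduce top mod 61: now compute (0/61).
Top reduces to 0: gcd > 1, so the symbol is 0.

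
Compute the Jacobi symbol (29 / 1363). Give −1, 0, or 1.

Reciprocity: 29 ≡ 1 and 1363 ≡ 3 (mod 4), so (29/1363) = +(1363/29).
Reduce top mod 29: now compute (0/29).
Top reduces to 0: gcd > 1, so the symbol is 0.

0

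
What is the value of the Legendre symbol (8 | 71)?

1

Pull out 2^3: since 71 ≡ 7 (mod 8), (2/71) = +1, so (2/71)^3 = +1.
Reached (1/71) = 1. Collecting the sign flips along the way, the symbol is +1.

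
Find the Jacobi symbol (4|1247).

1

Pull out 2^2: since 1247 ≡ 7 (mod 8), (2/1247) = +1, so (2/1247)^2 = +1.
Reached (1/1247) = 1. Collecting the sign flips along the way, the symbol is +1.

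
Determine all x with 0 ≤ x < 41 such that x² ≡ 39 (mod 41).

11, 30

41 ≡ 1 (mod 4), so we find a root by search.
Trying successive values, 11² = 121 ≡ 39 (mod 41). The other root is 41 − 11 = 30.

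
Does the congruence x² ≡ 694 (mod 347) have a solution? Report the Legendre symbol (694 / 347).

First reduce: 694 ≡ 0 (mod 347).
Top reduces to 0: gcd > 1, so the symbol is 0.

0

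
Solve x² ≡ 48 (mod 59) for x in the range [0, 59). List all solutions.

Since 59 ≡ 3 (mod 4), a square root of 48 is 48^((59+1)/4) = 48^15 mod 59.
Repeated squaring: 48^2≡3, 48^4≡9, 48^8≡22 (mod 59).
48^15 = 48^(8+4+2+1) ≡ 15 (mod 59).
Check: 15² = 225 ≡ 48 (mod 59). The two roots are 15 and 44.

15, 44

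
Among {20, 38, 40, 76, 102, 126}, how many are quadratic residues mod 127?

(20/127) = -1 → non-residue.
(38/127) = +1 → QR.
(40/127) = -1 → non-residue.
(76/127) = +1 → QR.
(102/127) = -1 → non-residue.
(126/127) = -1 → non-residue.
Total quadratic residues among the 6: 2.

2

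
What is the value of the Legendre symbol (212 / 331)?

Pull out 2^2: since 331 ≡ 3 (mod 8), (2/331) = -1, so (2/331)^2 = +1.
Reciprocity: 53 ≡ 1 and 331 ≡ 3 (mod 4), so (53/331) = +(331/53).
Reduce top mod 53: now compute (13/53).
Reciprocity: 13 ≡ 1 and 53 ≡ 1 (mod 4), so (13/53) = +(53/13).
Reduce top mod 13: now compute (1/13).
Reached (1/13) = 1. Collecting the sign flips along the way, the symbol is +1.

1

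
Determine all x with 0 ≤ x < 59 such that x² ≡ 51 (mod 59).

13, 46

Since 59 ≡ 3 (mod 4), a square root of 51 is 51^((59+1)/4) = 51^15 mod 59.
Repeated squaring: 51^2≡5, 51^4≡25, 51^8≡35 (mod 59).
51^15 = 51^(8+4+2+1) ≡ 46 (mod 59).
Check: 46² = 2116 ≡ 51 (mod 59). The two roots are 13 and 46.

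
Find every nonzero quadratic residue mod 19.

1 4 5 6 7 9 11 16 17

Square k = 1,…,9 (k and 19−k give the same square):
1²=1, 2²=4, 3²=9, 4²=16, 5²≡6, 6²≡17, 7²≡11, 8²≡7, 9²≡5 (mod 19).
So the quadratic residues mod 19 are {1, 4, 5, 6, 7, 9, 11, 16, 17}.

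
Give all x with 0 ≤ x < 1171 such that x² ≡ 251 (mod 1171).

150, 1021

Since 1171 ≡ 3 (mod 4), a square root of 251 is 251^((1171+1)/4) = 251^293 mod 1171.
Repeated squaring: 251^2≡938, 251^4≡423, 251^8≡937, 251^16≡890, 251^32≡504, 251^64≡1080, 251^128≡84, 251^256≡30 (mod 1171).
251^293 = 251^(256+32+4+1) ≡ 150 (mod 1171).
Check: 150² = 22500 ≡ 251 (mod 1171). The two roots are 150 and 1021.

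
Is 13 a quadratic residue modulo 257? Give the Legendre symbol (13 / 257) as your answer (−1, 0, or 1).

Euler's criterion: (13/257) ≡ 13^128 (mod 257).
13^2 ≡ 169 (mod 257)
13^4 ≡ 34 (mod 257)
13^8 ≡ 128 (mod 257)
13^16 ≡ 193 (mod 257)
13^32 ≡ 241 (mod 257)
13^64 ≡ 256 (mod 257)
13^128 ≡ 1 (mod 257)
13^128 = 13^(128) ≡ 1 (mod 257).
Result is 1, so (13/257) = 1.

1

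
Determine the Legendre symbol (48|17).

-1

First reduce: 48 ≡ 14 (mod 17).
Pull out 2: since 17 ≡ 1 (mod 8), (2/17) = +1.
Reciprocity: 7 ≡ 3 and 17 ≡ 1 (mod 4), so (7/17) = +(17/7).
Reduce top mod 7: now compute (3/7).
Reciprocity: 3 ≡ 3 and 7 ≡ 3 (mod 4), so (3/7) = −(7/3).
Reduce top mod 3: now compute (1/3).
Reached (1/3) = 1. Collecting the sign flips along the way, the symbol is -1.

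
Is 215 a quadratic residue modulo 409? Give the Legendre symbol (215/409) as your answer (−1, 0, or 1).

Euler's criterion: (215/409) ≡ 215^204 (mod 409).
215^2 ≡ 8 (mod 409)
215^4 ≡ 64 (mod 409)
215^8 ≡ 6 (mod 409)
215^16 ≡ 36 (mod 409)
215^32 ≡ 69 (mod 409)
215^64 ≡ 262 (mod 409)
215^128 ≡ 341 (mod 409)
215^204 = 215^(128+64+8+4) ≡ 408 (mod 409).
Result is 408 ≡ −1, so (215/409) = −1.

-1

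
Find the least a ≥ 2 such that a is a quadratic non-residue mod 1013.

2

(2/1013) = −1, so 2 is the smallest positive non-residue mod 1013.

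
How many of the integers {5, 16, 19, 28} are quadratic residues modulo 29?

(5/29) = +1 → QR.
(16/29) = +1 → QR.
(19/29) = -1 → non-residue.
(28/29) = +1 → QR.
Total quadratic residues among the 4: 3.

3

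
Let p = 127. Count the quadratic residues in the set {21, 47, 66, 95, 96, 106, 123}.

(21/127) = +1 → QR.
(47/127) = +1 → QR.
(66/127) = -1 → non-residue.
(95/127) = -1 → non-residue.
(96/127) = -1 → non-residue.
(106/127) = -1 → non-residue.
(123/127) = -1 → non-residue.
Total quadratic residues among the 7: 2.

2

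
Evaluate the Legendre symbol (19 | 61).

Reciprocity: 19 ≡ 3 and 61 ≡ 1 (mod 4), so (19/61) = +(61/19).
Reduce top mod 19: now compute (4/19).
Pull out 2^2: since 19 ≡ 3 (mod 8), (2/19) = -1, so (2/19)^2 = +1.
Reached (1/19) = 1. Collecting the sign flips along the way, the symbol is +1.

1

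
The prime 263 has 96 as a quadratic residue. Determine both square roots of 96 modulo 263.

126, 137

Since 263 ≡ 3 (mod 4), a square root of 96 is 96^((263+1)/4) = 96^66 mod 263.
Repeated squaring: 96^2≡11, 96^4≡121, 96^8≡176, 96^16≡205, 96^32≡208, 96^64≡132 (mod 263).
96^66 = 96^(64+2) ≡ 137 (mod 263).
Check: 137² = 18769 ≡ 96 (mod 263). The two roots are 126 and 137.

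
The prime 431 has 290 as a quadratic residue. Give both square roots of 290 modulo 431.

202, 229

Since 431 ≡ 3 (mod 4), a square root of 290 is 290^((431+1)/4) = 290^108 mod 431.
Repeated squaring: 290^2≡55, 290^4≡8, 290^8≡64, 290^16≡217, 290^32≡110, 290^64≡32 (mod 431).
290^108 = 290^(64+32+8+4) ≡ 229 (mod 431).
Check: 229² = 52441 ≡ 290 (mod 431). The two roots are 202 and 229.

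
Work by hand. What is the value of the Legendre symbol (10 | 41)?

Pull out 2: since 41 ≡ 1 (mod 8), (2/41) = +1.
Reciprocity: 5 ≡ 1 and 41 ≡ 1 (mod 4), so (5/41) = +(41/5).
Reduce top mod 5: now compute (1/5).
Reached (1/5) = 1. Collecting the sign flips along the way, the symbol is +1.

1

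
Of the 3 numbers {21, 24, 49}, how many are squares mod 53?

(21/53) = -1 → non-residue.
(24/53) = +1 → QR.
(49/53) = +1 → QR.
Total quadratic residues among the 3: 2.

2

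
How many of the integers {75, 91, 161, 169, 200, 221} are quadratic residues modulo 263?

4

(75/263) = +1 → QR.
(91/263) = -1 → non-residue.
(161/263) = -1 → non-residue.
(169/263) = +1 → QR.
(200/263) = +1 → QR.
(221/263) = +1 → QR.
Total quadratic residues among the 6: 4.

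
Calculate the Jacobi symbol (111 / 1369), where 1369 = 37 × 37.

Reciprocity: 111 ≡ 3 and 1369 ≡ 1 (mod 4), so (111/1369) = +(1369/111).
Reduce top mod 111: now compute (37/111).
Reciprocity: 37 ≡ 1 and 111 ≡ 3 (mod 4), so (37/111) = +(111/37).
Reduce top mod 37: now compute (0/37).
Top reduces to 0: gcd > 1, so the symbol is 0.

0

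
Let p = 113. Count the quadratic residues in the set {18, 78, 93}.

(18/113) = +1 → QR.
(78/113) = -1 → non-residue.
(93/113) = -1 → non-residue.
Total quadratic residues among the 3: 1.

1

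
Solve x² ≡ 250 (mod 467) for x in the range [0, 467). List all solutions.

Since 467 ≡ 3 (mod 4), a square root of 250 is 250^((467+1)/4) = 250^117 mod 467.
Repeated squaring: 250^2≡389, 250^4≡13, 250^8≡169, 250^16≡74, 250^32≡339, 250^64≡39 (mod 467).
250^117 = 250^(64+32+16+4+1) ≡ 209 (mod 467).
Check: 209² = 43681 ≡ 250 (mod 467). The two roots are 209 and 258.

209, 258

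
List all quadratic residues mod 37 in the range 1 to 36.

Square k = 1,…,18 (k and 37−k give the same square):
1²=1, 2²=4, 3²=9, 4²=16, 5²=25, 6²=36, 7²≡12, 8²≡27, 9²≡7, 10²≡26, 11²≡10, 12²≡33, 13²≡21, 14²≡11, 15²≡3, 16²≡34, 17²≡30, 18²≡28 (mod 37).
So the quadratic residues mod 37 are {1, 3, 4, 7, 9, 10, 11, 12, 16, 21, 25, 26, 27, 28, 30, 33, 34, 36}.

1, 3, 4, 7, 9, 10, 11, 12, 16, 21, 25, 26, 27, 28, 30, 33, 34, 36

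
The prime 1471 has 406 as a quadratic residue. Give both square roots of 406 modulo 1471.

Since 1471 ≡ 3 (mod 4), a square root of 406 is 406^((1471+1)/4) = 406^368 mod 1471.
Repeated squaring: 406^2≡84, 406^4≡1172, 406^8≡1141, 406^16≡46, 406^32≡645, 406^64≡1203, 406^128≡1216, 406^256≡301 (mod 1471).
406^368 = 406^(256+64+32+16) ≡ 410 (mod 1471).
Check: 410² = 168100 ≡ 406 (mod 1471). The two roots are 410 and 1061.

410, 1061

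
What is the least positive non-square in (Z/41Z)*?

3

(2/41) = +1, so 2 is a residue.
(3/41) = −1, so 3 is the smallest positive non-residue mod 41.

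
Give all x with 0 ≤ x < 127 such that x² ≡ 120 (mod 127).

45, 82

Since 127 ≡ 3 (mod 4), a square root of 120 is 120^((127+1)/4) = 120^32 mod 127.
Repeated squaring: 120^2≡49, 120^4≡115, 120^8≡17, 120^16≡35, 120^32≡82 (mod 127).
120^32 = 120^(32) ≡ 82 (mod 127).
Check: 82² = 6724 ≡ 120 (mod 127). The two roots are 45 and 82.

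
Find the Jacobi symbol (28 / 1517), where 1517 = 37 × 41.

Pull out 2^2: since 1517 ≡ 5 (mod 8), (2/1517) = -1, so (2/1517)^2 = +1.
Reciprocity: 7 ≡ 3 and 1517 ≡ 1 (mod 4), so (7/1517) = +(1517/7).
Reduce top mod 7: now compute (5/7).
Reciprocity: 5 ≡ 1 and 7 ≡ 3 (mod 4), so (5/7) = +(7/5).
Reduce top mod 5: now compute (2/5).
Pull out 2: since 5 ≡ 5 (mod 8), (2/5) = -1.
Reached (1/5) = 1. Collecting the sign flips along the way, the symbol is -1.

-1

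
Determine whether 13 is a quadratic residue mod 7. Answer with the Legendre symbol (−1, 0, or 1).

Euler's criterion: (13/7) ≡ 6^3 (mod 7).
6^2 ≡ 1 (mod 7)
6^3 = 6^(2+1) ≡ 6 (mod 7).
Result is 6 ≡ −1, so (13/7) = −1.

-1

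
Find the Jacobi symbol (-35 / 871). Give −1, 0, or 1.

First reduce: -35 ≡ 836 (mod 871).
Pull out 2^2: since 871 ≡ 7 (mod 8), (2/871) = +1, so (2/871)^2 = +1.
Reciprocity: 209 ≡ 1 and 871 ≡ 3 (mod 4), so (209/871) = +(871/209).
Reduce top mod 209: now compute (35/209).
Reciprocity: 35 ≡ 3 and 209 ≡ 1 (mod 4), so (35/209) = +(209/35).
Reduce top mod 35: now compute (34/35).
Pull out 2: since 35 ≡ 3 (mod 8), (2/35) = -1.
Reciprocity: 17 ≡ 1 and 35 ≡ 3 (mod 4), so (17/35) = +(35/17).
Reduce top mod 17: now compute (1/17).
Reached (1/17) = 1. Collecting the sign flips along the way, the symbol is -1.

-1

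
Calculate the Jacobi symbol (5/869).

Reciprocity: 5 ≡ 1 and 869 ≡ 1 (mod 4), so (5/869) = +(869/5).
Reduce top mod 5: now compute (4/5).
Pull out 2^2: since 5 ≡ 5 (mod 8), (2/5) = -1, so (2/5)^2 = +1.
Reached (1/5) = 1. Collecting the sign flips along the way, the symbol is +1.

1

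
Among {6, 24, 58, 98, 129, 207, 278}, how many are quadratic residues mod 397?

3

(6/397) = -1 → non-residue.
(24/397) = -1 → non-residue.
(58/397) = -1 → non-residue.
(98/397) = -1 → non-residue.
(129/397) = +1 → QR.
(207/397) = +1 → QR.
(278/397) = +1 → QR.
Total quadratic residues among the 7: 3.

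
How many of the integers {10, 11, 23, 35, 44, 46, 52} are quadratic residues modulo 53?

(10/53) = +1 → QR.
(11/53) = +1 → QR.
(23/53) = -1 → non-residue.
(35/53) = -1 → non-residue.
(44/53) = +1 → QR.
(46/53) = +1 → QR.
(52/53) = +1 → QR.
Total quadratic residues among the 7: 5.

5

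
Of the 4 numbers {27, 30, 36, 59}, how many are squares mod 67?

2

(27/67) = -1 → non-residue.
(30/67) = -1 → non-residue.
(36/67) = +1 → QR.
(59/67) = +1 → QR.
Total quadratic residues among the 4: 2.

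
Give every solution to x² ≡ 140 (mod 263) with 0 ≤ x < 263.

Since 263 ≡ 3 (mod 4), a square root of 140 is 140^((263+1)/4) = 140^66 mod 263.
Repeated squaring: 140^2≡138, 140^4≡108, 140^8≡92, 140^16≡48, 140^32≡200, 140^64≡24 (mod 263).
140^66 = 140^(64+2) ≡ 156 (mod 263).
Check: 156² = 24336 ≡ 140 (mod 263). The two roots are 107 and 156.

107, 156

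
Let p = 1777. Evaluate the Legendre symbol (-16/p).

First reduce: -16 ≡ 1761 (mod 1777).
Reciprocity: 1761 ≡ 1 and 1777 ≡ 1 (mod 4), so (1761/1777) = +(1777/1761).
Reduce top mod 1761: now compute (16/1761).
Pull out 2^4: since 1761 ≡ 1 (mod 8), (2/1761) = +1, so (2/1761)^4 = +1.
Reached (1/1761) = 1. Collecting the sign flips along the way, the symbol is +1.

1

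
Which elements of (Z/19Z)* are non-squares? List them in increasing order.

Square k = 1,…,9 (k and 19−k give the same square):
1²=1, 2²=4, 3²=9, 4²=16, 5²≡6, 6²≡17, 7²≡11, 8²≡7, 9²≡5 (mod 19).
The residues are {1, 4, 5, 6, 7, 9, 11, 16, 17}; the non-residues are the remaining 9 nonzero classes.

2,3,8,10,12,13,14,15,18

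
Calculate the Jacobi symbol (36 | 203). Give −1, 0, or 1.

Pull out 2^2: since 203 ≡ 3 (mod 8), (2/203) = -1, so (2/203)^2 = +1.
Reciprocity: 9 ≡ 1 and 203 ≡ 3 (mod 4), so (9/203) = +(203/9).
Reduce top mod 9: now compute (5/9).
Reciprocity: 5 ≡ 1 and 9 ≡ 1 (mod 4), so (5/9) = +(9/5).
Reduce top mod 5: now compute (4/5).
Pull out 2^2: since 5 ≡ 5 (mod 8), (2/5) = -1, so (2/5)^2 = +1.
Reached (1/5) = 1. Collecting the sign flips along the way, the symbol is +1.

1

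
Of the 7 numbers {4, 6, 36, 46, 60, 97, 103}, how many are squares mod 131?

(4/131) = +1 → QR.
(6/131) = -1 → non-residue.
(36/131) = +1 → QR.
(46/131) = +1 → QR.
(60/131) = +1 → QR.
(97/131) = -1 → non-residue.
(103/131) = -1 → non-residue.
Total quadratic residues among the 7: 4.

4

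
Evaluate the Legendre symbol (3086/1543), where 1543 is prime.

0

First reduce: 3086 ≡ 0 (mod 1543).
Top reduces to 0: gcd > 1, so the symbol is 0.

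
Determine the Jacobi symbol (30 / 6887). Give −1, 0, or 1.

Pull out 2: since 6887 ≡ 7 (mod 8), (2/6887) = +1.
Reciprocity: 15 ≡ 3 and 6887 ≡ 3 (mod 4), so (15/6887) = −(6887/15).
Reduce top mod 15: now compute (2/15).
Pull out 2: since 15 ≡ 7 (mod 8), (2/15) = +1.
Reached (1/15) = 1. Collecting the sign flips along the way, the symbol is -1.

-1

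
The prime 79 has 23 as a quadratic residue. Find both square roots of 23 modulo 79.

24, 55

Since 79 ≡ 3 (mod 4), a square root of 23 is 23^((79+1)/4) = 23^20 mod 79.
Repeated squaring: 23^2≡55, 23^4≡23, 23^8≡55, 23^16≡23 (mod 79).
23^20 = 23^(16+4) ≡ 55 (mod 79).
Check: 55² = 3025 ≡ 23 (mod 79). The two roots are 24 and 55.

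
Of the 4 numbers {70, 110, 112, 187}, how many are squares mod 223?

2

(70/223) = -1 → non-residue.
(110/223) = +1 → QR.
(112/223) = +1 → QR.
(187/223) = -1 → non-residue.
Total quadratic residues among the 4: 2.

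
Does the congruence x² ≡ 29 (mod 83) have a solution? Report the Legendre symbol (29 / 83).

1

Euler's criterion: (29/83) ≡ 29^41 (mod 83).
29^2 ≡ 11 (mod 83)
29^4 ≡ 38 (mod 83)
29^8 ≡ 33 (mod 83)
29^16 ≡ 10 (mod 83)
29^32 ≡ 17 (mod 83)
29^41 = 29^(32+8+1) ≡ 1 (mod 83).
Result is 1, so (29/83) = 1.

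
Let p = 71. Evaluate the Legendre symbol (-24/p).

First reduce: -24 ≡ 47 (mod 71).
Reciprocity: 47 ≡ 3 and 71 ≡ 3 (mod 4), so (47/71) = −(71/47).
Reduce top mod 47: now compute (24/47).
Pull out 2^3: since 47 ≡ 7 (mod 8), (2/47) = +1, so (2/47)^3 = +1.
Reciprocity: 3 ≡ 3 and 47 ≡ 3 (mod 4), so (3/47) = −(47/3).
Reduce top mod 3: now compute (2/3).
Pull out 2: since 3 ≡ 3 (mod 8), (2/3) = -1.
Reached (1/3) = 1. Collecting the sign flips along the way, the symbol is -1.

-1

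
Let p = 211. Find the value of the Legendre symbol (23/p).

-1

Euler's criterion: (23/211) ≡ 23^105 (mod 211).
23^2 ≡ 107 (mod 211)
23^4 ≡ 55 (mod 211)
23^8 ≡ 71 (mod 211)
23^16 ≡ 188 (mod 211)
23^32 ≡ 107 (mod 211)
23^64 ≡ 55 (mod 211)
23^105 = 23^(64+32+8+1) ≡ 210 (mod 211).
Result is 210 ≡ −1, so (23/211) = −1.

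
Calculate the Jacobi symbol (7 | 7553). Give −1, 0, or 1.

Reciprocity: 7 ≡ 3 and 7553 ≡ 1 (mod 4), so (7/7553) = +(7553/7).
Reduce top mod 7: now compute (0/7).
Top reduces to 0: gcd > 1, so the symbol is 0.

0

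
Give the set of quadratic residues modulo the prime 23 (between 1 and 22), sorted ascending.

1,2,3,4,6,8,9,12,13,16,18

Square k = 1,…,11 (k and 23−k give the same square):
1²=1, 2²=4, 3²=9, 4²=16, 5²≡2, 6²≡13, 7²≡3, 8²≡18, 9²≡12, 10²≡8, 11²≡6 (mod 23).
So the quadratic residues mod 23 are {1, 2, 3, 4, 6, 8, 9, 12, 13, 16, 18}.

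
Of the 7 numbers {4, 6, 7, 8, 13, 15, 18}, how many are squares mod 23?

(4/23) = +1 → QR.
(6/23) = +1 → QR.
(7/23) = -1 → non-residue.
(8/23) = +1 → QR.
(13/23) = +1 → QR.
(15/23) = -1 → non-residue.
(18/23) = +1 → QR.
Total quadratic residues among the 7: 5.

5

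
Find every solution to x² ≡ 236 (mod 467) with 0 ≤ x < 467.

161, 306

Since 467 ≡ 3 (mod 4), a square root of 236 is 236^((467+1)/4) = 236^117 mod 467.
Repeated squaring: 236^2≡123, 236^4≡185, 236^8≡134, 236^16≡210, 236^32≡202, 236^64≡175 (mod 467).
236^117 = 236^(64+32+16+4+1) ≡ 161 (mod 467).
Check: 161² = 25921 ≡ 236 (mod 467). The two roots are 161 and 306.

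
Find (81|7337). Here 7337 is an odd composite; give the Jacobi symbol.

Reciprocity: 81 ≡ 1 and 7337 ≡ 1 (mod 4), so (81/7337) = +(7337/81).
Reduce top mod 81: now compute (47/81).
Reciprocity: 47 ≡ 3 and 81 ≡ 1 (mod 4), so (47/81) = +(81/47).
Reduce top mod 47: now compute (34/47).
Pull out 2: since 47 ≡ 7 (mod 8), (2/47) = +1.
Reciprocity: 17 ≡ 1 and 47 ≡ 3 (mod 4), so (17/47) = +(47/17).
Reduce top mod 17: now compute (13/17).
Reciprocity: 13 ≡ 1 and 17 ≡ 1 (mod 4), so (13/17) = +(17/13).
Reduce top mod 13: now compute (4/13).
Pull out 2^2: since 13 ≡ 5 (mod 8), (2/13) = -1, so (2/13)^2 = +1.
Reached (1/13) = 1. Collecting the sign flips along the way, the symbol is +1.

1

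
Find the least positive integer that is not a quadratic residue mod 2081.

3

(2/2081) = +1, so 2 is a residue.
(3/2081) = −1, so 3 is the smallest positive non-residue mod 2081.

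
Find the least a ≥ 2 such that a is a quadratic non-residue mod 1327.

3

(2/1327) = +1, so 2 is a residue.
(3/1327) = −1, so 3 is the smallest positive non-residue mod 1327.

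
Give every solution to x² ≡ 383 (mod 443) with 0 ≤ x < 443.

Since 443 ≡ 3 (mod 4), a square root of 383 is 383^((443+1)/4) = 383^111 mod 443.
Repeated squaring: 383^2≡56, 383^4≡35, 383^8≡339, 383^16≡184, 383^32≡188, 383^64≡347 (mod 443).
383^111 = 383^(64+32+8+4+2+1) ≡ 238 (mod 443).
Check: 238² = 56644 ≡ 383 (mod 443). The two roots are 205 and 238.

205, 238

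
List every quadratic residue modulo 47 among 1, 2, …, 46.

1,2,3,4,6,7,8,9,12,14,16,17,18,21,24,25,27,28,32,34,36,37,42

Square k = 1,…,23 (k and 47−k give the same square):
1²=1, 2²=4, 3²=9, 4²=16, 5²=25, 6²=36, 7²≡2, 8²≡17, 9²≡34, 10²≡6, 11²≡27, 12²≡3, 13²≡28, 14²≡8, 15²≡37, 16²≡21, 17²≡7, 18²≡42, 19²≡32, 20²≡24, 21²≡18, 22²≡14, 23²≡12 (mod 47).
So the quadratic residues mod 47 are {1, 2, 3, 4, 6, 7, 8, 9, 12, 14, 16, 17, 18, 21, 24, 25, 27, 28, 32, 34, 36, 37, 42}.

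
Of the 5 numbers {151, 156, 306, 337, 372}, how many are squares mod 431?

(151/431) = +1 → QR.
(156/431) = -1 → non-residue.
(306/431) = -1 → non-residue.
(337/431) = +1 → QR.
(372/431) = -1 → non-residue.
Total quadratic residues among the 5: 2.

2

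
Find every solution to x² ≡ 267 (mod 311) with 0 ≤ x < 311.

122, 189

Since 311 ≡ 3 (mod 4), a square root of 267 is 267^((311+1)/4) = 267^78 mod 311.
Repeated squaring: 267^2≡70, 267^4≡235, 267^8≡178, 267^16≡273, 267^32≡200, 267^64≡192 (mod 311).
267^78 = 267^(64+8+4+2) ≡ 189 (mod 311).
Check: 189² = 35721 ≡ 267 (mod 311). The two roots are 122 and 189.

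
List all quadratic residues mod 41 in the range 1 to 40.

Square k = 1,…,20 (k and 41−k give the same square):
1²=1, 2²=4, 3²=9, 4²=16, 5²=25, 6²=36, 7²≡8, 8²≡23, 9²≡40, 10²≡18, 11²≡39, 12²≡21, 13²≡5, 14²≡32, 15²≡20, 16²≡10, 17²≡2, 18²≡37, 19²≡33, 20²≡31 (mod 41).
So the quadratic residues mod 41 are {1, 2, 4, 5, 8, 9, 10, 16, 18, 20, 21, 23, 25, 31, 32, 33, 36, 37, 39, 40}.

1,2,4,5,8,9,10,16,18,20,21,23,25,31,32,33,36,37,39,40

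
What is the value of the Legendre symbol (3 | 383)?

Reciprocity: 3 ≡ 3 and 383 ≡ 3 (mod 4), so (3/383) = −(383/3).
Reduce top mod 3: now compute (2/3).
Pull out 2: since 3 ≡ 3 (mod 8), (2/3) = -1.
Reached (1/3) = 1. Collecting the sign flips along the way, the symbol is +1.

1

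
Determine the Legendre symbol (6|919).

Euler's criterion: (6/919) ≡ 6^459 (mod 919).
6^2 ≡ 36 (mod 919)
6^4 ≡ 377 (mod 919)
6^8 ≡ 603 (mod 919)
6^16 ≡ 604 (mod 919)
6^32 ≡ 892 (mod 919)
6^64 ≡ 729 (mod 919)
6^128 ≡ 259 (mod 919)
6^256 ≡ 913 (mod 919)
6^459 = 6^(256+128+64+8+2+1) ≡ 918 (mod 919).
Result is 918 ≡ −1, so (6/919) = −1.

-1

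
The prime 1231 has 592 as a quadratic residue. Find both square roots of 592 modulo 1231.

234, 997

Since 1231 ≡ 3 (mod 4), a square root of 592 is 592^((1231+1)/4) = 592^308 mod 1231.
Repeated squaring: 592^2≡860, 592^4≡1000, 592^8≡428, 592^16≡996, 592^32≡1061, 592^64≡587, 592^128≡1120, 592^256≡11 (mod 1231).
592^308 = 592^(256+32+16+4) ≡ 234 (mod 1231).
Check: 234² = 54756 ≡ 592 (mod 1231). The two roots are 234 and 997.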